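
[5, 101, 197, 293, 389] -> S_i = 5 + 96*i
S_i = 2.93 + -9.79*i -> [2.93, -6.86, -16.65, -26.44, -36.23]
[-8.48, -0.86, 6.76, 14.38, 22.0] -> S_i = -8.48 + 7.62*i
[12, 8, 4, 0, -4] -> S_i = 12 + -4*i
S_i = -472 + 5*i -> [-472, -467, -462, -457, -452]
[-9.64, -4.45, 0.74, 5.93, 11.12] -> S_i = -9.64 + 5.19*i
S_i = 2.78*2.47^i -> [2.78, 6.87, 16.96, 41.89, 103.47]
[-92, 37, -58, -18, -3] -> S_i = Random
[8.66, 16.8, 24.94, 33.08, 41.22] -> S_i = 8.66 + 8.14*i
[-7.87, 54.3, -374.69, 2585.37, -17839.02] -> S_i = -7.87*(-6.90)^i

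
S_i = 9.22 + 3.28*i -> [9.22, 12.5, 15.78, 19.06, 22.34]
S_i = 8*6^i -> [8, 48, 288, 1728, 10368]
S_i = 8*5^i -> [8, 40, 200, 1000, 5000]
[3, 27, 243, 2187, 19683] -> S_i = 3*9^i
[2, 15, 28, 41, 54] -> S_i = 2 + 13*i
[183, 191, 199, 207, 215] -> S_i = 183 + 8*i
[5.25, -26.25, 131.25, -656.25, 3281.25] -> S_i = 5.25*(-5.00)^i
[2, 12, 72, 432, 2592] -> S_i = 2*6^i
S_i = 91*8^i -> [91, 728, 5824, 46592, 372736]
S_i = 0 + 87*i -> [0, 87, 174, 261, 348]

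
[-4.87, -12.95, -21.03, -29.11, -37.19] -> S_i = -4.87 + -8.08*i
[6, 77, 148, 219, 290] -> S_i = 6 + 71*i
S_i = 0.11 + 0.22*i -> [0.11, 0.33, 0.55, 0.77, 0.99]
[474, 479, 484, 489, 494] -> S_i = 474 + 5*i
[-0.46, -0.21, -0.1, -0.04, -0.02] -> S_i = -0.46*0.46^i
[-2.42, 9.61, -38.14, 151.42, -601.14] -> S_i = -2.42*(-3.97)^i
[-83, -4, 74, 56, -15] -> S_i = Random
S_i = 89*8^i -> [89, 712, 5696, 45568, 364544]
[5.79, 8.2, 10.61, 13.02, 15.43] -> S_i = 5.79 + 2.41*i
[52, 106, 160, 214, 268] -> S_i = 52 + 54*i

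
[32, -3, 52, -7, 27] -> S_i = Random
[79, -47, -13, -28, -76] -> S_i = Random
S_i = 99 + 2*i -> [99, 101, 103, 105, 107]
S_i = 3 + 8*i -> [3, 11, 19, 27, 35]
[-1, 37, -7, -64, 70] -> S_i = Random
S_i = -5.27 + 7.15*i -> [-5.27, 1.88, 9.03, 16.18, 23.33]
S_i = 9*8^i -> [9, 72, 576, 4608, 36864]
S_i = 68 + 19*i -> [68, 87, 106, 125, 144]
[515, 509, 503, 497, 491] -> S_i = 515 + -6*i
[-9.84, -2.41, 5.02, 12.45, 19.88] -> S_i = -9.84 + 7.43*i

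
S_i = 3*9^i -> [3, 27, 243, 2187, 19683]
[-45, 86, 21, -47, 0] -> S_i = Random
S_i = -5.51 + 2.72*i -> [-5.51, -2.79, -0.07, 2.65, 5.37]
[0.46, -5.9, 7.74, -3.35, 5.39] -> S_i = Random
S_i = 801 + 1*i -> [801, 802, 803, 804, 805]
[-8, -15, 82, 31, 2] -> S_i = Random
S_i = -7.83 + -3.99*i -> [-7.83, -11.82, -15.81, -19.8, -23.79]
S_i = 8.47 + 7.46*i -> [8.47, 15.93, 23.39, 30.85, 38.31]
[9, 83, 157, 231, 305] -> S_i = 9 + 74*i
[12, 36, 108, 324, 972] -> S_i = 12*3^i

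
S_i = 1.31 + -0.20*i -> [1.31, 1.11, 0.91, 0.71, 0.51]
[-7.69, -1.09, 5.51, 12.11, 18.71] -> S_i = -7.69 + 6.60*i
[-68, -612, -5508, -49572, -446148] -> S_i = -68*9^i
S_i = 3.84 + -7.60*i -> [3.84, -3.76, -11.36, -18.96, -26.56]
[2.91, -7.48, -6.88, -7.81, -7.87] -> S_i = Random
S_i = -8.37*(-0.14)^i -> [-8.37, 1.17, -0.16, 0.02, -0.0]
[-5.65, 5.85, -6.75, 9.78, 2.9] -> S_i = Random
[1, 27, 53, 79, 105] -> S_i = 1 + 26*i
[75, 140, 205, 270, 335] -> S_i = 75 + 65*i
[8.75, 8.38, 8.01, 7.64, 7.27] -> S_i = 8.75 + -0.37*i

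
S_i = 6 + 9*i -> [6, 15, 24, 33, 42]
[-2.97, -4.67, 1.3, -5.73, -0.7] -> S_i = Random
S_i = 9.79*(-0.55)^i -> [9.79, -5.38, 2.96, -1.63, 0.9]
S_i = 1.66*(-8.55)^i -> [1.66, -14.19, 121.35, -1037.54, 8871.0]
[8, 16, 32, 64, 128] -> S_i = 8*2^i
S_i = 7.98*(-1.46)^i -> [7.98, -11.65, 17.01, -24.83, 36.26]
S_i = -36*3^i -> [-36, -108, -324, -972, -2916]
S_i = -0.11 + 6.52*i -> [-0.11, 6.41, 12.93, 19.45, 25.97]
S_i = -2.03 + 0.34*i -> [-2.03, -1.69, -1.35, -1.01, -0.67]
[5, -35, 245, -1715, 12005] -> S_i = 5*-7^i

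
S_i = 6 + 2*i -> [6, 8, 10, 12, 14]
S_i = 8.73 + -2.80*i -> [8.73, 5.93, 3.13, 0.33, -2.47]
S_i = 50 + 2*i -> [50, 52, 54, 56, 58]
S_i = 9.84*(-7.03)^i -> [9.84, -69.18, 486.3, -3418.7, 24033.47]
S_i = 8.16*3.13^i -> [8.16, 25.54, 79.94, 250.22, 783.19]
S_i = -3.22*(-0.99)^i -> [-3.22, 3.19, -3.16, 3.12, -3.09]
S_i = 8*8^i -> [8, 64, 512, 4096, 32768]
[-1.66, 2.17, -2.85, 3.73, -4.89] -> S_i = -1.66*(-1.31)^i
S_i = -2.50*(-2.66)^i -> [-2.5, 6.65, -17.69, 47.05, -125.16]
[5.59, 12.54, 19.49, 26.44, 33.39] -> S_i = 5.59 + 6.95*i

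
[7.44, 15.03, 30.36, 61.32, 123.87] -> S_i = 7.44*2.02^i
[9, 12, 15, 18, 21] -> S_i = 9 + 3*i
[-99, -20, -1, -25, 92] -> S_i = Random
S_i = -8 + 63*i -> [-8, 55, 118, 181, 244]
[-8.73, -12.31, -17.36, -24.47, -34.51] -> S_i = -8.73*1.41^i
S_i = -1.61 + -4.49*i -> [-1.61, -6.1, -10.59, -15.08, -19.57]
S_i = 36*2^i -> [36, 72, 144, 288, 576]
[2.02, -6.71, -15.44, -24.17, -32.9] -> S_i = 2.02 + -8.73*i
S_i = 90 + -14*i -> [90, 76, 62, 48, 34]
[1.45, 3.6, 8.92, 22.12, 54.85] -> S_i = 1.45*2.48^i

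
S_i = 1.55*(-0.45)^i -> [1.55, -0.7, 0.31, -0.14, 0.06]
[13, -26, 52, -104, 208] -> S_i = 13*-2^i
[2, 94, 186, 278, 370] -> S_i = 2 + 92*i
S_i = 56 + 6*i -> [56, 62, 68, 74, 80]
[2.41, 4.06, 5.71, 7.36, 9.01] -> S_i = 2.41 + 1.65*i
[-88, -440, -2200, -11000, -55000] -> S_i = -88*5^i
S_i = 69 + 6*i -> [69, 75, 81, 87, 93]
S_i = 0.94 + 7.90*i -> [0.94, 8.84, 16.74, 24.64, 32.54]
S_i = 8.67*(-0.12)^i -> [8.67, -1.04, 0.12, -0.01, 0.0]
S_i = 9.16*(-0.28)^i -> [9.16, -2.56, 0.72, -0.2, 0.06]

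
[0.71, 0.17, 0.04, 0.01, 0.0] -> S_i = 0.71*0.24^i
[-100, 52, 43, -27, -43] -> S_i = Random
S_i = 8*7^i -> [8, 56, 392, 2744, 19208]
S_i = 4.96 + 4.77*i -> [4.96, 9.73, 14.5, 19.27, 24.04]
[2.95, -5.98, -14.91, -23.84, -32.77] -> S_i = 2.95 + -8.93*i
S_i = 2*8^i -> [2, 16, 128, 1024, 8192]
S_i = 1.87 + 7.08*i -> [1.87, 8.95, 16.03, 23.11, 30.19]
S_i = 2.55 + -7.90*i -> [2.55, -5.35, -13.25, -21.15, -29.05]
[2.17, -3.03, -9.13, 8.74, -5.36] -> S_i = Random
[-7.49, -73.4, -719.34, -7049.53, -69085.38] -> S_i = -7.49*9.80^i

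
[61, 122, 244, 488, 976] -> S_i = 61*2^i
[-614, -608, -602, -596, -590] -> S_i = -614 + 6*i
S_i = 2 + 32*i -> [2, 34, 66, 98, 130]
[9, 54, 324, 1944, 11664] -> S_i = 9*6^i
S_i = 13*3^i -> [13, 39, 117, 351, 1053]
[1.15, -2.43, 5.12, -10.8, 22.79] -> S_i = 1.15*(-2.11)^i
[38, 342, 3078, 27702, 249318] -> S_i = 38*9^i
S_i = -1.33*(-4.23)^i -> [-1.33, 5.63, -23.8, 100.66, -425.81]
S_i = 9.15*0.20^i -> [9.15, 1.83, 0.37, 0.07, 0.01]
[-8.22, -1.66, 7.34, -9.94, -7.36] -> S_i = Random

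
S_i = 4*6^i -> [4, 24, 144, 864, 5184]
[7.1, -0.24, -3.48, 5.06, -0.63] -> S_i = Random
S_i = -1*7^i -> [-1, -7, -49, -343, -2401]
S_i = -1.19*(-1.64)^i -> [-1.19, 1.95, -3.2, 5.25, -8.61]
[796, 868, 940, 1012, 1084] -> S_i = 796 + 72*i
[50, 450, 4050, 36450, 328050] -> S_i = 50*9^i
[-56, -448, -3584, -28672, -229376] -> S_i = -56*8^i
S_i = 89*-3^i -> [89, -267, 801, -2403, 7209]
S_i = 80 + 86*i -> [80, 166, 252, 338, 424]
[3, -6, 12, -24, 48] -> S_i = 3*-2^i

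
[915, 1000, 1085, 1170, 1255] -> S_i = 915 + 85*i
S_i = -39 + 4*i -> [-39, -35, -31, -27, -23]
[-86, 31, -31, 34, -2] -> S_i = Random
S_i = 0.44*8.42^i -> [0.44, 3.7, 31.19, 262.66, 2211.57]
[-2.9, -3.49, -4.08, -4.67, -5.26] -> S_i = -2.90 + -0.59*i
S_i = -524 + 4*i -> [-524, -520, -516, -512, -508]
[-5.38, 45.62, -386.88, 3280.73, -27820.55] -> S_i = -5.38*(-8.48)^i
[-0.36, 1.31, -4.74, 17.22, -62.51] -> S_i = -0.36*(-3.63)^i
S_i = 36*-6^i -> [36, -216, 1296, -7776, 46656]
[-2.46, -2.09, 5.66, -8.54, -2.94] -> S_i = Random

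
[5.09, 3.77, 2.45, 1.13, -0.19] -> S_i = 5.09 + -1.32*i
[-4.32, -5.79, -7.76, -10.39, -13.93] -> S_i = -4.32*1.34^i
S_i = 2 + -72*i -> [2, -70, -142, -214, -286]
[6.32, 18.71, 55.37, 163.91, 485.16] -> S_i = 6.32*2.96^i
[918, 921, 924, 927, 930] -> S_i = 918 + 3*i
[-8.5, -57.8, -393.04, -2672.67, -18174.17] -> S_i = -8.50*6.80^i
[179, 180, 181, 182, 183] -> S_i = 179 + 1*i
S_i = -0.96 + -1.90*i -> [-0.96, -2.86, -4.76, -6.66, -8.56]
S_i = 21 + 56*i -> [21, 77, 133, 189, 245]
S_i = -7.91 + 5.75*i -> [-7.91, -2.16, 3.59, 9.34, 15.09]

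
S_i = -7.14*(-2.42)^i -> [-7.14, 17.28, -41.81, 101.19, -244.88]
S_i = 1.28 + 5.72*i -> [1.28, 7.0, 12.72, 18.44, 24.16]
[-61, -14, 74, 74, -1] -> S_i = Random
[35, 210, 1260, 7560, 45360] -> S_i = 35*6^i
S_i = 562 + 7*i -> [562, 569, 576, 583, 590]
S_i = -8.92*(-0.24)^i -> [-8.92, 2.14, -0.51, 0.12, -0.03]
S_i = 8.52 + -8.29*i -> [8.52, 0.23, -8.06, -16.35, -24.64]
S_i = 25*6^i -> [25, 150, 900, 5400, 32400]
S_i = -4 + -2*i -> [-4, -6, -8, -10, -12]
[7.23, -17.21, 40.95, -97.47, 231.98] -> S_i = 7.23*(-2.38)^i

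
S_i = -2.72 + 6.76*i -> [-2.72, 4.04, 10.8, 17.56, 24.32]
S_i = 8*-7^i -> [8, -56, 392, -2744, 19208]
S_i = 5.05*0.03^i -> [5.05, 0.15, 0.0, 0.0, 0.0]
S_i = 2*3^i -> [2, 6, 18, 54, 162]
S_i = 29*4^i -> [29, 116, 464, 1856, 7424]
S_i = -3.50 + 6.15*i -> [-3.5, 2.65, 8.8, 14.95, 21.1]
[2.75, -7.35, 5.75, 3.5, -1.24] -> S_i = Random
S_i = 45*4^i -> [45, 180, 720, 2880, 11520]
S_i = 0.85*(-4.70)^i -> [0.85, -4.0, 18.78, -88.25, 414.77]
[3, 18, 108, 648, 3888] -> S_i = 3*6^i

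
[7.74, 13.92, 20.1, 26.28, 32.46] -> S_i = 7.74 + 6.18*i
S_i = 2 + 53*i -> [2, 55, 108, 161, 214]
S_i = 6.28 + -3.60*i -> [6.28, 2.68, -0.92, -4.52, -8.12]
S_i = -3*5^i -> [-3, -15, -75, -375, -1875]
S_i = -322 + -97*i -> [-322, -419, -516, -613, -710]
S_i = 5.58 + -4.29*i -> [5.58, 1.29, -3.0, -7.29, -11.58]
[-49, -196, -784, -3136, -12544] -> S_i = -49*4^i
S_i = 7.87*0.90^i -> [7.87, 7.08, 6.37, 5.74, 5.16]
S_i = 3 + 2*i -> [3, 5, 7, 9, 11]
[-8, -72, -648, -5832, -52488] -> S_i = -8*9^i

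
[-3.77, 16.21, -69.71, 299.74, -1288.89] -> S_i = -3.77*(-4.30)^i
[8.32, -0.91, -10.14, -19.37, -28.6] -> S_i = 8.32 + -9.23*i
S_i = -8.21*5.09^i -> [-8.21, -41.79, -212.71, -1082.67, -5510.8]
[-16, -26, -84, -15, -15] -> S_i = Random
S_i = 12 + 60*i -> [12, 72, 132, 192, 252]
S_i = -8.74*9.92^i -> [-8.74, -86.7, -860.07, -8531.91, -84636.58]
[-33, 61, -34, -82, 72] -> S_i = Random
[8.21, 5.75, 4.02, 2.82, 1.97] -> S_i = 8.21*0.70^i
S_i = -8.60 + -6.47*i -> [-8.6, -15.07, -21.54, -28.01, -34.48]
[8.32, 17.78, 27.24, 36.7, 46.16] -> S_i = 8.32 + 9.46*i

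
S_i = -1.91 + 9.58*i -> [-1.91, 7.67, 17.25, 26.83, 36.41]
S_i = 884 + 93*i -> [884, 977, 1070, 1163, 1256]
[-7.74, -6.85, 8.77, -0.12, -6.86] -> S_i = Random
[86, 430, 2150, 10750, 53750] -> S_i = 86*5^i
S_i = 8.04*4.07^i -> [8.04, 32.72, 133.18, 542.05, 2206.14]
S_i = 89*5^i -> [89, 445, 2225, 11125, 55625]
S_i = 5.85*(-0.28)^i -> [5.85, -1.64, 0.46, -0.13, 0.04]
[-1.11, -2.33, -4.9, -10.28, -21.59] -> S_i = -1.11*2.10^i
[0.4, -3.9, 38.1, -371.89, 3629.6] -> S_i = 0.40*(-9.76)^i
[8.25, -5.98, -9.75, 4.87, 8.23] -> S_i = Random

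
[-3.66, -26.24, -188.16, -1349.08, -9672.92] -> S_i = -3.66*7.17^i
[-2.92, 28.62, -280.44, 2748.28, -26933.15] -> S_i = -2.92*(-9.80)^i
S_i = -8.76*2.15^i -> [-8.76, -18.83, -40.49, -87.06, -187.18]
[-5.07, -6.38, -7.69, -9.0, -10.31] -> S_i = -5.07 + -1.31*i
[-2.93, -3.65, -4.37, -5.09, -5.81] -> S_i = -2.93 + -0.72*i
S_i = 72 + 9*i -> [72, 81, 90, 99, 108]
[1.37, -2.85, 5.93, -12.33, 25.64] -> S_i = 1.37*(-2.08)^i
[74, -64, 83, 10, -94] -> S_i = Random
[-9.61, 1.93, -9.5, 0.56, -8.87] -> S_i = Random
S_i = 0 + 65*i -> [0, 65, 130, 195, 260]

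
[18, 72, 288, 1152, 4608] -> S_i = 18*4^i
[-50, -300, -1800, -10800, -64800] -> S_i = -50*6^i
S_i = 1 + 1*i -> [1, 2, 3, 4, 5]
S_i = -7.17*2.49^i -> [-7.17, -17.85, -44.45, -110.69, -275.62]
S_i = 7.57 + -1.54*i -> [7.57, 6.03, 4.49, 2.95, 1.41]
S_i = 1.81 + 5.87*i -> [1.81, 7.68, 13.55, 19.42, 25.29]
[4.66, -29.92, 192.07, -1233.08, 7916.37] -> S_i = 4.66*(-6.42)^i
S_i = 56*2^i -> [56, 112, 224, 448, 896]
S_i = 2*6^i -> [2, 12, 72, 432, 2592]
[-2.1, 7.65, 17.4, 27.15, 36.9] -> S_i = -2.10 + 9.75*i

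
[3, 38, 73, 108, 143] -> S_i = 3 + 35*i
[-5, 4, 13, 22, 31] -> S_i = -5 + 9*i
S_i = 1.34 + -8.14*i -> [1.34, -6.8, -14.94, -23.08, -31.22]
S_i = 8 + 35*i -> [8, 43, 78, 113, 148]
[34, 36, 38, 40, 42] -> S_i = 34 + 2*i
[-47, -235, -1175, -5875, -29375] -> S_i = -47*5^i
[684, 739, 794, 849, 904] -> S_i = 684 + 55*i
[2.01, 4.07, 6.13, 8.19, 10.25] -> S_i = 2.01 + 2.06*i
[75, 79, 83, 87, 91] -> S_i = 75 + 4*i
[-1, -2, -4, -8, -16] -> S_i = -1*2^i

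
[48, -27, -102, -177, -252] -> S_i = 48 + -75*i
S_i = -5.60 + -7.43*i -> [-5.6, -13.03, -20.46, -27.89, -35.32]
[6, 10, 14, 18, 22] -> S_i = 6 + 4*i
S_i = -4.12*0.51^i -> [-4.12, -2.1, -1.07, -0.55, -0.28]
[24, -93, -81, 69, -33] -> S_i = Random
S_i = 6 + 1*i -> [6, 7, 8, 9, 10]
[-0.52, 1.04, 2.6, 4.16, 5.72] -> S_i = -0.52 + 1.56*i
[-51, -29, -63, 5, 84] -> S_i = Random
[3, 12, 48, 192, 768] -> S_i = 3*4^i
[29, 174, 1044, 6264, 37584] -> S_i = 29*6^i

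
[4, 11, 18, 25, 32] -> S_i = 4 + 7*i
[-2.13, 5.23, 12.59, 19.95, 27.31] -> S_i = -2.13 + 7.36*i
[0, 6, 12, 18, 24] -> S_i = 0 + 6*i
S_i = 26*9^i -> [26, 234, 2106, 18954, 170586]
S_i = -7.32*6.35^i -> [-7.32, -46.48, -295.16, -1874.27, -11901.62]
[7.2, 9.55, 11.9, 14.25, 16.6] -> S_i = 7.20 + 2.35*i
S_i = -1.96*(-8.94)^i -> [-1.96, 17.52, -156.65, 1400.45, -12520.05]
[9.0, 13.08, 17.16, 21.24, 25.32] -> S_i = 9.00 + 4.08*i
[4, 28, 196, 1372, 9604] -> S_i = 4*7^i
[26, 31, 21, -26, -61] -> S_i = Random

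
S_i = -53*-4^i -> [-53, 212, -848, 3392, -13568]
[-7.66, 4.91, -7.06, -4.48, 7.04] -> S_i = Random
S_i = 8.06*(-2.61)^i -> [8.06, -21.04, 54.91, -143.3, 374.02]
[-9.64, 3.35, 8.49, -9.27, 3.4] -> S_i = Random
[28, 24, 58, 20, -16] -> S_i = Random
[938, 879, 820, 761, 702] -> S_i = 938 + -59*i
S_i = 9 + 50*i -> [9, 59, 109, 159, 209]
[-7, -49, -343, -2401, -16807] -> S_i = -7*7^i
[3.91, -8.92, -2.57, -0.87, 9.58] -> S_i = Random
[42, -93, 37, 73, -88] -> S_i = Random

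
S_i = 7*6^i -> [7, 42, 252, 1512, 9072]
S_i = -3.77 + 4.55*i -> [-3.77, 0.78, 5.33, 9.88, 14.43]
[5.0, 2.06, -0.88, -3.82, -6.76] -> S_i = 5.00 + -2.94*i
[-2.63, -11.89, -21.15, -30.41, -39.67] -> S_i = -2.63 + -9.26*i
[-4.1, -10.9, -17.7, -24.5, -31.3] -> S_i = -4.10 + -6.80*i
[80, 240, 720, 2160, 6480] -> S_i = 80*3^i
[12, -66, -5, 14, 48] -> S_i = Random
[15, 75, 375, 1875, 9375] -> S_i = 15*5^i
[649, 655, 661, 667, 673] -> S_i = 649 + 6*i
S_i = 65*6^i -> [65, 390, 2340, 14040, 84240]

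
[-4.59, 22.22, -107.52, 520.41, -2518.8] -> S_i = -4.59*(-4.84)^i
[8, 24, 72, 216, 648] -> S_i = 8*3^i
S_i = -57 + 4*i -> [-57, -53, -49, -45, -41]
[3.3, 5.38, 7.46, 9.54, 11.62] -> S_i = 3.30 + 2.08*i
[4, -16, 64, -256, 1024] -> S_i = 4*-4^i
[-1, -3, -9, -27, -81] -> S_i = -1*3^i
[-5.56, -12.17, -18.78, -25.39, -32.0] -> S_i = -5.56 + -6.61*i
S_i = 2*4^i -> [2, 8, 32, 128, 512]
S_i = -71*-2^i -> [-71, 142, -284, 568, -1136]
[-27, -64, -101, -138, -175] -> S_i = -27 + -37*i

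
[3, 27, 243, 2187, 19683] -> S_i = 3*9^i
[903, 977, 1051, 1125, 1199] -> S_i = 903 + 74*i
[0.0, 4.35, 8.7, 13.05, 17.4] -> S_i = 0.00 + 4.35*i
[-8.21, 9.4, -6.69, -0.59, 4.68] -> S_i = Random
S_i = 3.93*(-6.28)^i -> [3.93, -24.68, 154.99, -973.36, 6112.67]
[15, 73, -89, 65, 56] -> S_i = Random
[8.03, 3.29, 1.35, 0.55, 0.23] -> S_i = 8.03*0.41^i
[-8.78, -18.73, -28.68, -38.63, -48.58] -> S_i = -8.78 + -9.95*i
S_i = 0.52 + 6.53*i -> [0.52, 7.05, 13.58, 20.11, 26.64]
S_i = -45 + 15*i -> [-45, -30, -15, 0, 15]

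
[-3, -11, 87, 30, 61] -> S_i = Random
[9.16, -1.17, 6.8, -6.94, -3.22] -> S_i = Random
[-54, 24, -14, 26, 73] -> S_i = Random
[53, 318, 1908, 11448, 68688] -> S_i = 53*6^i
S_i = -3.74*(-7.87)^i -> [-3.74, 29.43, -231.64, 1823.04, -14347.31]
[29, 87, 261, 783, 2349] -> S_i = 29*3^i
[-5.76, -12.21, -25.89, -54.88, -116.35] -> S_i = -5.76*2.12^i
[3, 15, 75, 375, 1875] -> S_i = 3*5^i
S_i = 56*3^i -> [56, 168, 504, 1512, 4536]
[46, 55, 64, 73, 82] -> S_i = 46 + 9*i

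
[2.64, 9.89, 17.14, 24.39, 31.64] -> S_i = 2.64 + 7.25*i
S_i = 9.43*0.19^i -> [9.43, 1.79, 0.34, 0.06, 0.01]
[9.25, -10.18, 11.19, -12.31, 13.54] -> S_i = 9.25*(-1.10)^i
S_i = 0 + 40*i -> [0, 40, 80, 120, 160]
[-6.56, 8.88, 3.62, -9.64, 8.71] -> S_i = Random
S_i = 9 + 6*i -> [9, 15, 21, 27, 33]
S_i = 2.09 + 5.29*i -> [2.09, 7.38, 12.67, 17.96, 23.25]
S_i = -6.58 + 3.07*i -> [-6.58, -3.51, -0.44, 2.63, 5.7]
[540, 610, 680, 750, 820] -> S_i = 540 + 70*i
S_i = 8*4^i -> [8, 32, 128, 512, 2048]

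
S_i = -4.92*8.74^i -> [-4.92, -43.0, -375.83, -3284.73, -28708.52]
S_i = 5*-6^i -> [5, -30, 180, -1080, 6480]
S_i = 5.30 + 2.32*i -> [5.3, 7.62, 9.94, 12.26, 14.58]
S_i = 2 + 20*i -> [2, 22, 42, 62, 82]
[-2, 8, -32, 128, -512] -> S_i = -2*-4^i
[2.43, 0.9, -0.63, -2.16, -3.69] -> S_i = 2.43 + -1.53*i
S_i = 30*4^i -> [30, 120, 480, 1920, 7680]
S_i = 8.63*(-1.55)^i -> [8.63, -13.38, 20.73, -32.14, 49.81]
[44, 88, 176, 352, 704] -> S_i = 44*2^i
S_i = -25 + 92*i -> [-25, 67, 159, 251, 343]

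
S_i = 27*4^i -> [27, 108, 432, 1728, 6912]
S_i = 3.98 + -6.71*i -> [3.98, -2.73, -9.44, -16.15, -22.86]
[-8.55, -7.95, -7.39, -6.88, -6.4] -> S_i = -8.55*0.93^i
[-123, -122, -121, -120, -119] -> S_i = -123 + 1*i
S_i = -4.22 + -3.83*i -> [-4.22, -8.05, -11.88, -15.71, -19.54]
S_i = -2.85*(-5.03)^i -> [-2.85, 14.34, -72.11, 362.7, -1824.39]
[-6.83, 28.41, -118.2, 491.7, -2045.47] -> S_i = -6.83*(-4.16)^i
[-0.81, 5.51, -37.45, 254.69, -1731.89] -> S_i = -0.81*(-6.80)^i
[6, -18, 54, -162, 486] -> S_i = 6*-3^i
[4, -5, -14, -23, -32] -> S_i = 4 + -9*i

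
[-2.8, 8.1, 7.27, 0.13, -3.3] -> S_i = Random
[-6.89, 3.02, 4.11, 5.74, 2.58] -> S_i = Random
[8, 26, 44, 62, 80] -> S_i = 8 + 18*i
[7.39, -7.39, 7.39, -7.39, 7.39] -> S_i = 7.39*(-1.00)^i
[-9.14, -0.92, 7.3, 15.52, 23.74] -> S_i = -9.14 + 8.22*i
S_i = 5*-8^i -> [5, -40, 320, -2560, 20480]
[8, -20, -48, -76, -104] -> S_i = 8 + -28*i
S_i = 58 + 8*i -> [58, 66, 74, 82, 90]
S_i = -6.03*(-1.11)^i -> [-6.03, 6.69, -7.43, 8.25, -9.15]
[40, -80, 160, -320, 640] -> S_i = 40*-2^i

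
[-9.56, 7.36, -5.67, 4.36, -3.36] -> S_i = -9.56*(-0.77)^i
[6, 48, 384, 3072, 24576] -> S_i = 6*8^i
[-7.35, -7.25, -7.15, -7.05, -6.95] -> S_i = -7.35 + 0.10*i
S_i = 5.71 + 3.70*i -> [5.71, 9.41, 13.11, 16.81, 20.51]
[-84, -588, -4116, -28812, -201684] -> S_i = -84*7^i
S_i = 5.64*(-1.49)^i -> [5.64, -8.4, 12.52, -18.66, 27.8]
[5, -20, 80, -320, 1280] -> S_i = 5*-4^i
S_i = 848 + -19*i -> [848, 829, 810, 791, 772]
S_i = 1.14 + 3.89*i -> [1.14, 5.03, 8.92, 12.81, 16.7]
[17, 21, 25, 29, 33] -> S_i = 17 + 4*i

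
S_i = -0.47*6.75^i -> [-0.47, -3.17, -21.41, -144.55, -975.69]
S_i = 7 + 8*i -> [7, 15, 23, 31, 39]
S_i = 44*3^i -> [44, 132, 396, 1188, 3564]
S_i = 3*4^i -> [3, 12, 48, 192, 768]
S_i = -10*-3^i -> [-10, 30, -90, 270, -810]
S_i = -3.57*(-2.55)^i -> [-3.57, 9.1, -23.21, 59.2, -150.95]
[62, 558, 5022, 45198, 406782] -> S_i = 62*9^i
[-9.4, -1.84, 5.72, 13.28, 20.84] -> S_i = -9.40 + 7.56*i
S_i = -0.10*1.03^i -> [-0.1, -0.1, -0.11, -0.11, -0.11]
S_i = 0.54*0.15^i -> [0.54, 0.08, 0.01, 0.0, 0.0]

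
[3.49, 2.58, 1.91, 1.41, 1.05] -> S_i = 3.49*0.74^i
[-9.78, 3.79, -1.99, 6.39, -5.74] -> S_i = Random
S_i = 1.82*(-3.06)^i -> [1.82, -5.57, 17.04, -52.15, 159.57]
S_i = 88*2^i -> [88, 176, 352, 704, 1408]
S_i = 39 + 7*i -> [39, 46, 53, 60, 67]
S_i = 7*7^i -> [7, 49, 343, 2401, 16807]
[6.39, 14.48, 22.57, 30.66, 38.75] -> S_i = 6.39 + 8.09*i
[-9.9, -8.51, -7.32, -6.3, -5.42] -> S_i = -9.90*0.86^i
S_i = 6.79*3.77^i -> [6.79, 25.6, 96.51, 363.83, 1371.62]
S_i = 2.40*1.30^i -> [2.4, 3.12, 4.06, 5.27, 6.85]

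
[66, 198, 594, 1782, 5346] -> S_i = 66*3^i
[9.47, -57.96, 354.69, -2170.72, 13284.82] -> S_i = 9.47*(-6.12)^i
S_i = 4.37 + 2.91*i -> [4.37, 7.28, 10.19, 13.1, 16.01]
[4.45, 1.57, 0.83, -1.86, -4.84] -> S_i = Random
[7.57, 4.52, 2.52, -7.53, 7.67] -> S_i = Random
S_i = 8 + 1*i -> [8, 9, 10, 11, 12]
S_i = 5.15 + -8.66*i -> [5.15, -3.51, -12.17, -20.83, -29.49]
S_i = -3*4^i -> [-3, -12, -48, -192, -768]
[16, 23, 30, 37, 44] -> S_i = 16 + 7*i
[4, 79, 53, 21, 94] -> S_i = Random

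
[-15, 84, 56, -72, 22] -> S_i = Random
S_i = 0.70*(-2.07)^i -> [0.7, -1.45, 3.0, -6.21, 12.85]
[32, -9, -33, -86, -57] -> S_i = Random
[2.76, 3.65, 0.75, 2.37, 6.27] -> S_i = Random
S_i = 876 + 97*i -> [876, 973, 1070, 1167, 1264]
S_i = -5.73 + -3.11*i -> [-5.73, -8.84, -11.95, -15.06, -18.17]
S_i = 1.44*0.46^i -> [1.44, 0.66, 0.3, 0.14, 0.06]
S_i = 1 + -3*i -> [1, -2, -5, -8, -11]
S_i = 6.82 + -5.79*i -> [6.82, 1.03, -4.76, -10.55, -16.34]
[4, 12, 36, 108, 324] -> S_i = 4*3^i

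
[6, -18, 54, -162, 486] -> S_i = 6*-3^i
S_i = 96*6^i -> [96, 576, 3456, 20736, 124416]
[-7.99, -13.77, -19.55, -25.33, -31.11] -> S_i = -7.99 + -5.78*i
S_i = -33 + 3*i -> [-33, -30, -27, -24, -21]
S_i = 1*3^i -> [1, 3, 9, 27, 81]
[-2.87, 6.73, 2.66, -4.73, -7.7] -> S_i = Random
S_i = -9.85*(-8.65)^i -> [-9.85, 85.2, -737.0, 6375.06, -55144.3]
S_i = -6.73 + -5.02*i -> [-6.73, -11.75, -16.77, -21.79, -26.81]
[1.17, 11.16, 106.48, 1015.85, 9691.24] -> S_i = 1.17*9.54^i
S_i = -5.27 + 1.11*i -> [-5.27, -4.16, -3.05, -1.94, -0.83]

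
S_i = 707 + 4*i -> [707, 711, 715, 719, 723]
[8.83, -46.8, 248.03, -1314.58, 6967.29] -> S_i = 8.83*(-5.30)^i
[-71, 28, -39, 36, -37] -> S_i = Random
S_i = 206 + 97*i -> [206, 303, 400, 497, 594]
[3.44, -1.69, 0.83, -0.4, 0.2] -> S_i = 3.44*(-0.49)^i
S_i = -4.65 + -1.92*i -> [-4.65, -6.57, -8.49, -10.41, -12.33]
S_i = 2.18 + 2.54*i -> [2.18, 4.72, 7.26, 9.8, 12.34]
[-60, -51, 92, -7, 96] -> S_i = Random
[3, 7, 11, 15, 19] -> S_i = 3 + 4*i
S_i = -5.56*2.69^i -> [-5.56, -14.96, -40.23, -108.23, -291.13]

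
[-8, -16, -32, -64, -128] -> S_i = -8*2^i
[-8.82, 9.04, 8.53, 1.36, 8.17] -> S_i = Random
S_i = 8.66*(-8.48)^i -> [8.66, -73.44, 622.74, -5280.87, 44781.77]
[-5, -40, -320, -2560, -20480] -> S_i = -5*8^i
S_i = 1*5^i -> [1, 5, 25, 125, 625]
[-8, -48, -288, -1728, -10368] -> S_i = -8*6^i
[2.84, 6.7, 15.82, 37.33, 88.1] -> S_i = 2.84*2.36^i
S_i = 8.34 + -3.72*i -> [8.34, 4.62, 0.9, -2.82, -6.54]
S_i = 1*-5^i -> [1, -5, 25, -125, 625]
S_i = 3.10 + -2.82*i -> [3.1, 0.28, -2.54, -5.36, -8.18]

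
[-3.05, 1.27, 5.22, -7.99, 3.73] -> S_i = Random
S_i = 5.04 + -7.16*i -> [5.04, -2.12, -9.28, -16.44, -23.6]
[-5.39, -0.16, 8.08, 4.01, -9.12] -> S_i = Random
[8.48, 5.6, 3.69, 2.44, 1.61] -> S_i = 8.48*0.66^i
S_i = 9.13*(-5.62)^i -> [9.13, -51.31, 288.37, -1620.61, 9107.85]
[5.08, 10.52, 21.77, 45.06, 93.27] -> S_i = 5.08*2.07^i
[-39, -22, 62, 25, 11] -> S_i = Random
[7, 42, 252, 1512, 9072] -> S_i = 7*6^i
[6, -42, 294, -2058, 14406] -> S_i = 6*-7^i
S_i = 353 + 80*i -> [353, 433, 513, 593, 673]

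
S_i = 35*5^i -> [35, 175, 875, 4375, 21875]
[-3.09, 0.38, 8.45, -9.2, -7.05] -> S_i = Random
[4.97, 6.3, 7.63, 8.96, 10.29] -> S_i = 4.97 + 1.33*i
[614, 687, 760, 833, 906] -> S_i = 614 + 73*i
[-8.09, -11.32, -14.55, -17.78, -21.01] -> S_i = -8.09 + -3.23*i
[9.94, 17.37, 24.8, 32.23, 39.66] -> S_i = 9.94 + 7.43*i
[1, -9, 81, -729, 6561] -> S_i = 1*-9^i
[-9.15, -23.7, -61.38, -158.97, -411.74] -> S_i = -9.15*2.59^i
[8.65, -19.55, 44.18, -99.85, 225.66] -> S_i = 8.65*(-2.26)^i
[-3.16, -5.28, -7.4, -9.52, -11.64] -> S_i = -3.16 + -2.12*i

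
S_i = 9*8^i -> [9, 72, 576, 4608, 36864]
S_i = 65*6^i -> [65, 390, 2340, 14040, 84240]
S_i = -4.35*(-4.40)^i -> [-4.35, 19.14, -84.22, 370.55, -1630.42]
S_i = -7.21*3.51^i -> [-7.21, -25.31, -88.83, -311.79, -1094.37]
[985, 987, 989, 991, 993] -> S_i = 985 + 2*i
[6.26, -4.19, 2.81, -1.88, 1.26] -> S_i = 6.26*(-0.67)^i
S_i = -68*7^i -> [-68, -476, -3332, -23324, -163268]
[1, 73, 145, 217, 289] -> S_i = 1 + 72*i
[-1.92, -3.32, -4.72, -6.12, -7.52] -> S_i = -1.92 + -1.40*i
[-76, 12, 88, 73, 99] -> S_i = Random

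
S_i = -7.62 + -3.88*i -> [-7.62, -11.5, -15.38, -19.26, -23.14]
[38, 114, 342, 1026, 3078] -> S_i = 38*3^i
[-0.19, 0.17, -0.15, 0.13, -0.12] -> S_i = -0.19*(-0.89)^i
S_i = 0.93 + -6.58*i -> [0.93, -5.65, -12.23, -18.81, -25.39]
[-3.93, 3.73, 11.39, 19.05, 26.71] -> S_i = -3.93 + 7.66*i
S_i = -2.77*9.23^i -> [-2.77, -25.57, -235.98, -2178.14, -20104.19]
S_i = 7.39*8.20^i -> [7.39, 60.6, 496.9, 4074.61, 33411.8]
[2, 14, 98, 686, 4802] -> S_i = 2*7^i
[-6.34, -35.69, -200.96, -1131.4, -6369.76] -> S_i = -6.34*5.63^i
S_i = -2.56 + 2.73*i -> [-2.56, 0.17, 2.9, 5.63, 8.36]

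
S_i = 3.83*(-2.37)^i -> [3.83, -9.08, 21.51, -50.99, 120.83]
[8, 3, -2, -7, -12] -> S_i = 8 + -5*i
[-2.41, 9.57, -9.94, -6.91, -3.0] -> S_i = Random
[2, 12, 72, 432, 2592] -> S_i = 2*6^i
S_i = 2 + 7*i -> [2, 9, 16, 23, 30]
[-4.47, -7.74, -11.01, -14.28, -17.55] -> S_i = -4.47 + -3.27*i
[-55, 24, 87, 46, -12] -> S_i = Random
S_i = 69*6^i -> [69, 414, 2484, 14904, 89424]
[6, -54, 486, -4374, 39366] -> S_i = 6*-9^i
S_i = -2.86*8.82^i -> [-2.86, -25.23, -222.49, -1962.33, -17307.74]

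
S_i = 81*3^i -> [81, 243, 729, 2187, 6561]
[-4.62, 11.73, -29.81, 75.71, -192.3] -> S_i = -4.62*(-2.54)^i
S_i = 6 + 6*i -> [6, 12, 18, 24, 30]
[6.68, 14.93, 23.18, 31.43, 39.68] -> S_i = 6.68 + 8.25*i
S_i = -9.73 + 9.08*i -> [-9.73, -0.65, 8.43, 17.51, 26.59]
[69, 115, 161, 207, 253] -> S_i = 69 + 46*i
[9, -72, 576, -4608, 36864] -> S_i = 9*-8^i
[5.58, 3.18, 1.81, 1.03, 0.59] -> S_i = 5.58*0.57^i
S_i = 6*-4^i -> [6, -24, 96, -384, 1536]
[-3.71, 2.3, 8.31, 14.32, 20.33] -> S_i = -3.71 + 6.01*i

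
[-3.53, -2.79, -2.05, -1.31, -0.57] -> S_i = -3.53 + 0.74*i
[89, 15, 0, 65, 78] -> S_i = Random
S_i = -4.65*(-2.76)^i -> [-4.65, 12.83, -35.42, 97.76, -269.83]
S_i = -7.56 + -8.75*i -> [-7.56, -16.31, -25.06, -33.81, -42.56]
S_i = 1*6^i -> [1, 6, 36, 216, 1296]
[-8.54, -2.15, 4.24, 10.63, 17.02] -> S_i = -8.54 + 6.39*i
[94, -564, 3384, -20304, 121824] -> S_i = 94*-6^i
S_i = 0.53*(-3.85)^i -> [0.53, -2.04, 7.86, -30.25, 116.44]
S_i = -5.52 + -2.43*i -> [-5.52, -7.95, -10.38, -12.81, -15.24]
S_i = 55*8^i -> [55, 440, 3520, 28160, 225280]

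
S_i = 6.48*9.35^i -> [6.48, 60.59, 566.5, 5296.75, 49524.65]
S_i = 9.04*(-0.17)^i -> [9.04, -1.54, 0.26, -0.04, 0.01]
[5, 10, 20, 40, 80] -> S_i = 5*2^i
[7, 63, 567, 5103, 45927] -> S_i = 7*9^i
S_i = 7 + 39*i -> [7, 46, 85, 124, 163]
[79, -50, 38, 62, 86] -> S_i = Random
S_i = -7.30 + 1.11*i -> [-7.3, -6.19, -5.08, -3.97, -2.86]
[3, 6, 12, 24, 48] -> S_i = 3*2^i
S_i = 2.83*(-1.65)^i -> [2.83, -4.67, 7.7, -12.71, 20.98]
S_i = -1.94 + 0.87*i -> [-1.94, -1.07, -0.2, 0.67, 1.54]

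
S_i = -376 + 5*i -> [-376, -371, -366, -361, -356]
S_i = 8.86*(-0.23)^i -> [8.86, -2.04, 0.47, -0.11, 0.02]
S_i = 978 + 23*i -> [978, 1001, 1024, 1047, 1070]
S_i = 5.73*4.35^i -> [5.73, 24.93, 108.43, 471.65, 2051.69]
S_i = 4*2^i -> [4, 8, 16, 32, 64]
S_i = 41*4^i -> [41, 164, 656, 2624, 10496]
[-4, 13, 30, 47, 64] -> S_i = -4 + 17*i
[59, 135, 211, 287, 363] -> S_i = 59 + 76*i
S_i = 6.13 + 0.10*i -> [6.13, 6.23, 6.33, 6.43, 6.53]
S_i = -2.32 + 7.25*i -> [-2.32, 4.93, 12.18, 19.43, 26.68]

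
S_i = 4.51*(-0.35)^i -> [4.51, -1.58, 0.55, -0.19, 0.07]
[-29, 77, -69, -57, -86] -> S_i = Random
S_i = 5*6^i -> [5, 30, 180, 1080, 6480]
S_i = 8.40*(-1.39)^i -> [8.4, -11.68, 16.23, -22.56, 31.36]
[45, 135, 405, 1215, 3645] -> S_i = 45*3^i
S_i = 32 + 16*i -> [32, 48, 64, 80, 96]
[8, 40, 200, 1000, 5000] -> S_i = 8*5^i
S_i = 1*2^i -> [1, 2, 4, 8, 16]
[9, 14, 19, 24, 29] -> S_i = 9 + 5*i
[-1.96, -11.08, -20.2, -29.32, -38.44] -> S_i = -1.96 + -9.12*i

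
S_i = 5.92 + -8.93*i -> [5.92, -3.01, -11.94, -20.87, -29.8]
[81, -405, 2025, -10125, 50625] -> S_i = 81*-5^i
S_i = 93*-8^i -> [93, -744, 5952, -47616, 380928]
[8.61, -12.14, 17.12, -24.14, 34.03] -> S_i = 8.61*(-1.41)^i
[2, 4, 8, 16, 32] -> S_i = 2*2^i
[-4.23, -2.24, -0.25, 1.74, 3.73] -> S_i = -4.23 + 1.99*i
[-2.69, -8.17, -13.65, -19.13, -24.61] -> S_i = -2.69 + -5.48*i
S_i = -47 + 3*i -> [-47, -44, -41, -38, -35]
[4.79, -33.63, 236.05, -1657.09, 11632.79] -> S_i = 4.79*(-7.02)^i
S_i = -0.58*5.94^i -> [-0.58, -3.45, -20.46, -121.56, -722.06]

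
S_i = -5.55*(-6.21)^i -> [-5.55, 34.47, -214.03, 1329.13, -8253.9]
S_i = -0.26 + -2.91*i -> [-0.26, -3.17, -6.08, -8.99, -11.9]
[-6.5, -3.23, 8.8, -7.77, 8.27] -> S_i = Random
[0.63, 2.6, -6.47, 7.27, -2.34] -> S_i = Random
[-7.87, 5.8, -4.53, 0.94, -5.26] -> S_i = Random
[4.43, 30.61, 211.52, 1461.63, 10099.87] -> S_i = 4.43*6.91^i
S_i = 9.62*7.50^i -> [9.62, 72.15, 541.12, 4058.44, 30438.28]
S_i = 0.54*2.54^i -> [0.54, 1.37, 3.48, 8.85, 22.48]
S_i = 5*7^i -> [5, 35, 245, 1715, 12005]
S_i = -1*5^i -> [-1, -5, -25, -125, -625]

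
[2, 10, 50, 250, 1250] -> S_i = 2*5^i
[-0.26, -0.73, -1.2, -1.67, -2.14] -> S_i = -0.26 + -0.47*i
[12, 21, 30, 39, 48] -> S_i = 12 + 9*i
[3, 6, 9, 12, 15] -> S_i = 3 + 3*i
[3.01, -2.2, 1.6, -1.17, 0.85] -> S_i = 3.01*(-0.73)^i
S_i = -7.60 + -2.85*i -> [-7.6, -10.45, -13.3, -16.15, -19.0]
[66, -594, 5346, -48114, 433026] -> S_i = 66*-9^i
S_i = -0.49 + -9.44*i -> [-0.49, -9.93, -19.37, -28.81, -38.25]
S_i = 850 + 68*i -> [850, 918, 986, 1054, 1122]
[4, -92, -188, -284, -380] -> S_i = 4 + -96*i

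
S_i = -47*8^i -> [-47, -376, -3008, -24064, -192512]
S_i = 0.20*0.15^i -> [0.2, 0.03, 0.0, 0.0, 0.0]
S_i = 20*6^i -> [20, 120, 720, 4320, 25920]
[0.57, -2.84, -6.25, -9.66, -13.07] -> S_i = 0.57 + -3.41*i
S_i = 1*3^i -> [1, 3, 9, 27, 81]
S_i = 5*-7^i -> [5, -35, 245, -1715, 12005]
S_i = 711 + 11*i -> [711, 722, 733, 744, 755]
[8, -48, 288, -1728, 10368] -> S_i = 8*-6^i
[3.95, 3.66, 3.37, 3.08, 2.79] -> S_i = 3.95 + -0.29*i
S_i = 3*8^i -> [3, 24, 192, 1536, 12288]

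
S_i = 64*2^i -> [64, 128, 256, 512, 1024]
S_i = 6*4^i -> [6, 24, 96, 384, 1536]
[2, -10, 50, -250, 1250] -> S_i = 2*-5^i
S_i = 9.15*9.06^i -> [9.15, 82.9, 751.06, 6804.65, 61650.11]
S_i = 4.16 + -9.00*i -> [4.16, -4.84, -13.84, -22.84, -31.84]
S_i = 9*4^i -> [9, 36, 144, 576, 2304]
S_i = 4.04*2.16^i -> [4.04, 8.73, 18.85, 40.71, 87.94]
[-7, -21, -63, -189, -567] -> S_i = -7*3^i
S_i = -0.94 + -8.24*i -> [-0.94, -9.18, -17.42, -25.66, -33.9]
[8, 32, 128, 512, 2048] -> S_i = 8*4^i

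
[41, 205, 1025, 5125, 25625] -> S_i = 41*5^i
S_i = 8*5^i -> [8, 40, 200, 1000, 5000]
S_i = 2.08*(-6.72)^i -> [2.08, -13.98, 93.93, -631.21, 4241.7]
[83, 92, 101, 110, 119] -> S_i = 83 + 9*i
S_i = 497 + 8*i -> [497, 505, 513, 521, 529]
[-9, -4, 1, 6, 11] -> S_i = -9 + 5*i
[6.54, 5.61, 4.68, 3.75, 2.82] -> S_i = 6.54 + -0.93*i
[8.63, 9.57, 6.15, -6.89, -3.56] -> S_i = Random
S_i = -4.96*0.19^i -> [-4.96, -0.94, -0.18, -0.03, -0.01]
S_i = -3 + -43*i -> [-3, -46, -89, -132, -175]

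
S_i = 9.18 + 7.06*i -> [9.18, 16.24, 23.3, 30.36, 37.42]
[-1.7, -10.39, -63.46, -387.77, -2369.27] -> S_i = -1.70*6.11^i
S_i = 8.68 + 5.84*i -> [8.68, 14.52, 20.36, 26.2, 32.04]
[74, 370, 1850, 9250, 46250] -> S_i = 74*5^i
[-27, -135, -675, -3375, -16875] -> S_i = -27*5^i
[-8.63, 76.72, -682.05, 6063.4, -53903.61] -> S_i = -8.63*(-8.89)^i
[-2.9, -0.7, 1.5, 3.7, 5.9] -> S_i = -2.90 + 2.20*i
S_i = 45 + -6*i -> [45, 39, 33, 27, 21]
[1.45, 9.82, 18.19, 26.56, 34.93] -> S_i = 1.45 + 8.37*i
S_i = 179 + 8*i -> [179, 187, 195, 203, 211]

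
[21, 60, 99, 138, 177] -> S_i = 21 + 39*i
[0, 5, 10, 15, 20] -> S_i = 0 + 5*i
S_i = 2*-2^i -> [2, -4, 8, -16, 32]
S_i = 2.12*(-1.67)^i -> [2.12, -3.54, 5.91, -9.87, 16.49]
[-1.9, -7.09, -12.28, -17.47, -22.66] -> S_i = -1.90 + -5.19*i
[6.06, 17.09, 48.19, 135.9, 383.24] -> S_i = 6.06*2.82^i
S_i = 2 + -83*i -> [2, -81, -164, -247, -330]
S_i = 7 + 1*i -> [7, 8, 9, 10, 11]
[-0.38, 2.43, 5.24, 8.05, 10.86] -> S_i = -0.38 + 2.81*i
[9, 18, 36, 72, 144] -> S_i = 9*2^i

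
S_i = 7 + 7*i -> [7, 14, 21, 28, 35]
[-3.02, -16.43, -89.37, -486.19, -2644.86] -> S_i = -3.02*5.44^i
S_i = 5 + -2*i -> [5, 3, 1, -1, -3]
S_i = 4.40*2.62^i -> [4.4, 11.53, 30.2, 79.13, 207.33]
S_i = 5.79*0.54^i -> [5.79, 3.13, 1.69, 0.91, 0.49]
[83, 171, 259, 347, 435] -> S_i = 83 + 88*i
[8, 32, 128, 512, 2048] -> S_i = 8*4^i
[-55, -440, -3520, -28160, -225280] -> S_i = -55*8^i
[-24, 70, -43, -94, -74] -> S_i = Random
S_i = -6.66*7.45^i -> [-6.66, -49.62, -369.65, -2753.87, -20516.31]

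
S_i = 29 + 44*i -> [29, 73, 117, 161, 205]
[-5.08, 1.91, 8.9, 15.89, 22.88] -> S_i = -5.08 + 6.99*i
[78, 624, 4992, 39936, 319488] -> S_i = 78*8^i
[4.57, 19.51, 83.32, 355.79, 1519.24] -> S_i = 4.57*4.27^i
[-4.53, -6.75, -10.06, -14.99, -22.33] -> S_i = -4.53*1.49^i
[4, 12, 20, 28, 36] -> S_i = 4 + 8*i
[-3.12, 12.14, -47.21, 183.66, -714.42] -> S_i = -3.12*(-3.89)^i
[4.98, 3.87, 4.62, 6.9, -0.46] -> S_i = Random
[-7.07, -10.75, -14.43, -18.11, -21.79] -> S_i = -7.07 + -3.68*i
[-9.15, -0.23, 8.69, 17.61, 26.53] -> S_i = -9.15 + 8.92*i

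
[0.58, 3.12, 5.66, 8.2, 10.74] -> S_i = 0.58 + 2.54*i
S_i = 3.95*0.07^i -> [3.95, 0.28, 0.02, 0.0, 0.0]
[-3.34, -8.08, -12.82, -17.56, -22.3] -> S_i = -3.34 + -4.74*i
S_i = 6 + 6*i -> [6, 12, 18, 24, 30]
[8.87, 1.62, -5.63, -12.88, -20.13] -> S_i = 8.87 + -7.25*i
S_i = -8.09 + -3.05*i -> [-8.09, -11.14, -14.19, -17.24, -20.29]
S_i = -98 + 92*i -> [-98, -6, 86, 178, 270]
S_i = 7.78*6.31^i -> [7.78, 49.09, 309.77, 1954.64, 12333.8]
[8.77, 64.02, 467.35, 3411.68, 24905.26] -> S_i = 8.77*7.30^i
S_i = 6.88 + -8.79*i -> [6.88, -1.91, -10.7, -19.49, -28.28]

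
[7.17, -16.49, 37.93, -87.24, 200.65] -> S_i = 7.17*(-2.30)^i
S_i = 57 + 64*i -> [57, 121, 185, 249, 313]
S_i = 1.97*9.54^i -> [1.97, 18.79, 179.29, 1710.45, 16317.73]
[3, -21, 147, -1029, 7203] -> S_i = 3*-7^i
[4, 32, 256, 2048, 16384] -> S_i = 4*8^i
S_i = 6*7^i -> [6, 42, 294, 2058, 14406]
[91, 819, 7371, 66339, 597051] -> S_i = 91*9^i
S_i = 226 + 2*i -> [226, 228, 230, 232, 234]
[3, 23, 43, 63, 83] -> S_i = 3 + 20*i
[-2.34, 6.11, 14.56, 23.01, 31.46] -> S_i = -2.34 + 8.45*i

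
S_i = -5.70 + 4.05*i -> [-5.7, -1.65, 2.4, 6.45, 10.5]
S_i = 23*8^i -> [23, 184, 1472, 11776, 94208]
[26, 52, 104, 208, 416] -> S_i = 26*2^i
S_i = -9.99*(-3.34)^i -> [-9.99, 33.37, -111.44, 372.22, -1243.23]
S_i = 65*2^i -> [65, 130, 260, 520, 1040]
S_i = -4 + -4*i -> [-4, -8, -12, -16, -20]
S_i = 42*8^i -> [42, 336, 2688, 21504, 172032]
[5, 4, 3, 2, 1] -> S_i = 5 + -1*i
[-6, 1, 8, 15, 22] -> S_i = -6 + 7*i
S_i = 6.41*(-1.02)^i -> [6.41, -6.54, 6.67, -6.8, 6.94]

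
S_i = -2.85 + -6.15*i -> [-2.85, -9.0, -15.15, -21.3, -27.45]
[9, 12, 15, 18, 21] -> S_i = 9 + 3*i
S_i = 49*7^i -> [49, 343, 2401, 16807, 117649]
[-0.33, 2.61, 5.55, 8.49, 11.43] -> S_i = -0.33 + 2.94*i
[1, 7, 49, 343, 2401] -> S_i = 1*7^i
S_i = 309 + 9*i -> [309, 318, 327, 336, 345]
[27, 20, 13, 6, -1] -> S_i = 27 + -7*i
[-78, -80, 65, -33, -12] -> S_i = Random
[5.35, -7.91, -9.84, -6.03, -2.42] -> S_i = Random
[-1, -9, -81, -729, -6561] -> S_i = -1*9^i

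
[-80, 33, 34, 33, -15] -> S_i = Random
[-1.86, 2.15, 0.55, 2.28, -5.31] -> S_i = Random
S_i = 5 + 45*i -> [5, 50, 95, 140, 185]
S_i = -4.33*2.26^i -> [-4.33, -9.79, -22.12, -49.98, -112.96]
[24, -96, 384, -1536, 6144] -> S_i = 24*-4^i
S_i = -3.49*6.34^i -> [-3.49, -22.13, -140.28, -889.39, -5638.75]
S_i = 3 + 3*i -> [3, 6, 9, 12, 15]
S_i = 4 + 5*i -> [4, 9, 14, 19, 24]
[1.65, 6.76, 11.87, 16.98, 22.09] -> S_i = 1.65 + 5.11*i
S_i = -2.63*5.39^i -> [-2.63, -14.18, -76.41, -411.83, -2219.78]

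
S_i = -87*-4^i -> [-87, 348, -1392, 5568, -22272]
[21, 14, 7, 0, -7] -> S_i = 21 + -7*i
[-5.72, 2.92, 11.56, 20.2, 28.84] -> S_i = -5.72 + 8.64*i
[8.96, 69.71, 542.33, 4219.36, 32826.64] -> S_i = 8.96*7.78^i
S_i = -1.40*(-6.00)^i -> [-1.4, 8.4, -50.4, 302.4, -1814.4]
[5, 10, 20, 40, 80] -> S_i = 5*2^i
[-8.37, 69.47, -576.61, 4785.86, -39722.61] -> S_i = -8.37*(-8.30)^i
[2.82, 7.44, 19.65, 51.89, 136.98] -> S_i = 2.82*2.64^i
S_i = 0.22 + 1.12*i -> [0.22, 1.34, 2.46, 3.58, 4.7]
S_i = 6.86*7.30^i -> [6.86, 50.08, 365.57, 2668.66, 19481.19]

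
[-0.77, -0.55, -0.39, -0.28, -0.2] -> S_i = -0.77*0.71^i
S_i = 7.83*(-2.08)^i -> [7.83, -16.29, 33.88, -70.46, 146.56]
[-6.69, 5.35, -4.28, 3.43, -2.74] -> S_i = -6.69*(-0.80)^i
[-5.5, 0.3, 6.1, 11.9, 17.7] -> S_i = -5.50 + 5.80*i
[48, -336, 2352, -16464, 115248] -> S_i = 48*-7^i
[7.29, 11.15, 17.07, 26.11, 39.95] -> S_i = 7.29*1.53^i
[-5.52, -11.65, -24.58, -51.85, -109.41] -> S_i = -5.52*2.11^i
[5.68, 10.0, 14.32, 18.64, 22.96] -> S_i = 5.68 + 4.32*i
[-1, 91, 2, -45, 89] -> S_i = Random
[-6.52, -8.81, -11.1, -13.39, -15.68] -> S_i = -6.52 + -2.29*i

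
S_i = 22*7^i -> [22, 154, 1078, 7546, 52822]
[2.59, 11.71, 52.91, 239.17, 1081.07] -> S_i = 2.59*4.52^i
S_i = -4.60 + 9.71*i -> [-4.6, 5.11, 14.82, 24.53, 34.24]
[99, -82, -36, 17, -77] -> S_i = Random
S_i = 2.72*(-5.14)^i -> [2.72, -13.98, 71.86, -369.37, 1898.55]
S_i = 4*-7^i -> [4, -28, 196, -1372, 9604]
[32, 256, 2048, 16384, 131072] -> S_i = 32*8^i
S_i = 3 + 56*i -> [3, 59, 115, 171, 227]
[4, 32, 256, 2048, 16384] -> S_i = 4*8^i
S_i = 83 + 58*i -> [83, 141, 199, 257, 315]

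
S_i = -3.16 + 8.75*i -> [-3.16, 5.59, 14.34, 23.09, 31.84]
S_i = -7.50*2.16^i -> [-7.5, -16.2, -34.99, -75.58, -163.26]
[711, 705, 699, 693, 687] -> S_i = 711 + -6*i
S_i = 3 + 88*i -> [3, 91, 179, 267, 355]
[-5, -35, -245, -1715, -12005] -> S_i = -5*7^i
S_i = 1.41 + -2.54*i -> [1.41, -1.13, -3.67, -6.21, -8.75]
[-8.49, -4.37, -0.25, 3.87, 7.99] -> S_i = -8.49 + 4.12*i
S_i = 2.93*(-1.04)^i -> [2.93, -3.05, 3.17, -3.3, 3.43]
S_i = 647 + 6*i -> [647, 653, 659, 665, 671]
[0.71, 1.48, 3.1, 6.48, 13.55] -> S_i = 0.71*2.09^i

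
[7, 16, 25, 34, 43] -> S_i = 7 + 9*i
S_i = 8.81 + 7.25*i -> [8.81, 16.06, 23.31, 30.56, 37.81]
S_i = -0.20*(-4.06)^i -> [-0.2, 0.81, -3.3, 13.38, -54.34]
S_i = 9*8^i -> [9, 72, 576, 4608, 36864]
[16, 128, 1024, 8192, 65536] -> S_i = 16*8^i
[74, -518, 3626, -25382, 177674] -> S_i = 74*-7^i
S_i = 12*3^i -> [12, 36, 108, 324, 972]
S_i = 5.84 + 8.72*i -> [5.84, 14.56, 23.28, 32.0, 40.72]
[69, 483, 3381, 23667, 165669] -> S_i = 69*7^i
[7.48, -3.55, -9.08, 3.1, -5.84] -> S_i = Random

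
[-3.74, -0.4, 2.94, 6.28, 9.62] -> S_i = -3.74 + 3.34*i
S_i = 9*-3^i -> [9, -27, 81, -243, 729]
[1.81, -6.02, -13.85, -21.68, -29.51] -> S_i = 1.81 + -7.83*i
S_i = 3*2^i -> [3, 6, 12, 24, 48]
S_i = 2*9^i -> [2, 18, 162, 1458, 13122]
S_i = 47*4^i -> [47, 188, 752, 3008, 12032]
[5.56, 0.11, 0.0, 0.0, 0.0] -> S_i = 5.56*0.02^i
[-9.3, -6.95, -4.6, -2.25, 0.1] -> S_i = -9.30 + 2.35*i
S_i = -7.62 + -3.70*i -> [-7.62, -11.32, -15.02, -18.72, -22.42]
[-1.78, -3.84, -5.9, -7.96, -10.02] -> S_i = -1.78 + -2.06*i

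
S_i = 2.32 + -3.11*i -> [2.32, -0.79, -3.9, -7.01, -10.12]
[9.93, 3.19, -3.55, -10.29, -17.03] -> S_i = 9.93 + -6.74*i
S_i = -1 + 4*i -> [-1, 3, 7, 11, 15]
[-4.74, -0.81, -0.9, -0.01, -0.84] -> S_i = Random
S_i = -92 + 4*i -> [-92, -88, -84, -80, -76]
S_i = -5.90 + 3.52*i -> [-5.9, -2.38, 1.14, 4.66, 8.18]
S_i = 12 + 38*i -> [12, 50, 88, 126, 164]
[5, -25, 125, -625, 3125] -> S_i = 5*-5^i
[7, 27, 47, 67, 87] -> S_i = 7 + 20*i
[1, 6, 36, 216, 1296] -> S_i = 1*6^i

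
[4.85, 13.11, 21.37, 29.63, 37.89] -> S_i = 4.85 + 8.26*i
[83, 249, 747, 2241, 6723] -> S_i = 83*3^i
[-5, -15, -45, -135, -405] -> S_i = -5*3^i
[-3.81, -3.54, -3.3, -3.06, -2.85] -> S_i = -3.81*0.93^i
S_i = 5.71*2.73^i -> [5.71, 15.59, 42.56, 116.18, 317.17]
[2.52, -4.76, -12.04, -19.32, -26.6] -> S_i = 2.52 + -7.28*i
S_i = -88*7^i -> [-88, -616, -4312, -30184, -211288]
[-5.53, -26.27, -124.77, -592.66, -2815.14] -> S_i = -5.53*4.75^i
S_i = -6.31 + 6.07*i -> [-6.31, -0.24, 5.83, 11.9, 17.97]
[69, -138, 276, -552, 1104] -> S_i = 69*-2^i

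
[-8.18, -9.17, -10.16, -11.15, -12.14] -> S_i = -8.18 + -0.99*i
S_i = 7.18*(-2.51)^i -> [7.18, -18.02, 45.23, -113.54, 284.98]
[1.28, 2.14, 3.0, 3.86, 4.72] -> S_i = 1.28 + 0.86*i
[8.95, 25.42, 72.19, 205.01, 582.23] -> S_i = 8.95*2.84^i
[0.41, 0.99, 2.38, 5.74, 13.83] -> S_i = 0.41*2.41^i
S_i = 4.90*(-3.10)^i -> [4.9, -15.19, 47.09, -145.98, 452.53]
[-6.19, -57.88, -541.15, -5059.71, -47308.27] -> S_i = -6.19*9.35^i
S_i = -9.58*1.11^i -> [-9.58, -10.63, -11.8, -13.1, -14.54]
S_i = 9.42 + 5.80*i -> [9.42, 15.22, 21.02, 26.82, 32.62]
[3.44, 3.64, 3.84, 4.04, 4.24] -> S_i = 3.44 + 0.20*i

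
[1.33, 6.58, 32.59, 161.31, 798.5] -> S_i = 1.33*4.95^i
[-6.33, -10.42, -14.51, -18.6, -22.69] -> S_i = -6.33 + -4.09*i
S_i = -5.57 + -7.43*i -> [-5.57, -13.0, -20.43, -27.86, -35.29]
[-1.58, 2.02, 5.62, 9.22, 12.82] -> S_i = -1.58 + 3.60*i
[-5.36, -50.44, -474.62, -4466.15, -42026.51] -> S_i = -5.36*9.41^i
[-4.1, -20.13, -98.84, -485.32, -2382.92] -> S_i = -4.10*4.91^i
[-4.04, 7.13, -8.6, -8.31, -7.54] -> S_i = Random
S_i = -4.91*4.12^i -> [-4.91, -20.23, -83.34, -343.38, -1414.72]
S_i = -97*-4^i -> [-97, 388, -1552, 6208, -24832]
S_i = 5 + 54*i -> [5, 59, 113, 167, 221]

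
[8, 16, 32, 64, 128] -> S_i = 8*2^i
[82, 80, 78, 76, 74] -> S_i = 82 + -2*i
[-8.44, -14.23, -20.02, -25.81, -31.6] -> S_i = -8.44 + -5.79*i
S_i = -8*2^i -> [-8, -16, -32, -64, -128]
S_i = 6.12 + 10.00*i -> [6.12, 16.12, 26.12, 36.12, 46.12]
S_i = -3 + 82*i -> [-3, 79, 161, 243, 325]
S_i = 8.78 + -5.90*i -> [8.78, 2.88, -3.02, -8.92, -14.82]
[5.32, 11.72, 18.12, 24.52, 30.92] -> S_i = 5.32 + 6.40*i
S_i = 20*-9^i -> [20, -180, 1620, -14580, 131220]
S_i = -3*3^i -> [-3, -9, -27, -81, -243]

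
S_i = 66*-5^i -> [66, -330, 1650, -8250, 41250]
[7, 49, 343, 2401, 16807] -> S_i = 7*7^i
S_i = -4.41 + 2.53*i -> [-4.41, -1.88, 0.65, 3.18, 5.71]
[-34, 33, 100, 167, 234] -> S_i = -34 + 67*i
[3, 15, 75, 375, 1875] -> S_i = 3*5^i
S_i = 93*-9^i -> [93, -837, 7533, -67797, 610173]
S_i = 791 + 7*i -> [791, 798, 805, 812, 819]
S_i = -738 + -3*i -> [-738, -741, -744, -747, -750]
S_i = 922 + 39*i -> [922, 961, 1000, 1039, 1078]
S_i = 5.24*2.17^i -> [5.24, 11.37, 24.67, 53.54, 116.19]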